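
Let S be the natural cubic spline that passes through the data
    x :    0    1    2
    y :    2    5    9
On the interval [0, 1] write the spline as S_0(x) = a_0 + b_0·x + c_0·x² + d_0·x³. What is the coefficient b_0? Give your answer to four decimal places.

2.7500

Write M_i for S''(x_i). With h_i = 1, 1 and divided differences Δ_i = 3, 4, the continuity of S' gives the tridiagonal system
  1·M_0 + 4·M_1 + 1·M_2 = 6(Δ_1 - Δ_0) = 6
Natural end conditions: M_0 = M_2 = 0.
Solving: M_0 = 0, M_1 = 3/2, M_2 = 0.
On [0, 1], with S_0(x) = a_0 + b_0·x + c_0·x² + d_0·x³: c_0 = M_0/2 = 0, d_0 = (M_1 - M_0)/(6h_0) = 1/4, b_0 = Δ_0 - h_0(2M_0 + M_1)/6 = 11/4.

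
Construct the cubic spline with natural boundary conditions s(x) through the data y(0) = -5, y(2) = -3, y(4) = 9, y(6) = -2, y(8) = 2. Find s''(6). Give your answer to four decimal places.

With M_i denoting the second derivative at x_i, h_i = 2, 2, 2, 2, and Δ_i = (y_(i+1) − y_i)/h_i = 1, 6, -11/2, 2:
  2·M_0 + 8·M_1 + 2·M_2 = 6(Δ_1 - Δ_0) = 30
  2·M_1 + 8·M_2 + 2·M_3 = 6(Δ_2 - Δ_1) = -69
  2·M_2 + 8·M_3 + 2·M_4 = 6(Δ_3 - Δ_2) = 45
Natural end conditions: M_0 = M_4 = 0.
Forward elimination and back-substitution give M_0 = 0, M_1 = 771/112, M_2 = -351/28, M_3 = 981/112, M_4 = 0.

8.7589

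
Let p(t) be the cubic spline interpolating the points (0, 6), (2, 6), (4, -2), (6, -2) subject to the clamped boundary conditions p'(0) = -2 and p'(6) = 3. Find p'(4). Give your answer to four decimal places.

Let M_i = p''(x_i). Step sizes h_i = 2, 2, 2; slopes of the chords Δ_i = (y_(i+1) - y_i)/h_i = 0, -4, 0.
  2·M_0 + 8·M_1 + 2·M_2 = 6(Δ_1 - Δ_0) = -24
  2·M_1 + 8·M_2 + 2·M_3 = 6(Δ_2 - Δ_1) = 24
Clamped end conditions give two more equations: 2h_0·M_0 + h_0·M_1 = 6(Δ_0 - p'(0)) = 12 and h_2·M_2 + 2h_2·M_3 = 6(p'(6) - Δ_2) = 18.
Solving the tridiagonal system: M_0 = 17/3, M_1 = -16/3, M_2 = 11/3, M_3 = 8/3.
On [4, 6], p'(t) = b_2 + 2c_2·(t - 4) + 3d_2·(t - 4)² with b_2 = Δ_2 - h_2(2M_2 + M_3)/6 = -10/3, c_2 = M_2/2 = 11/6, d_2 = (M_3 - M_2)/(6h_2) = -1/12. So p'(4) = -10/3.

-3.3333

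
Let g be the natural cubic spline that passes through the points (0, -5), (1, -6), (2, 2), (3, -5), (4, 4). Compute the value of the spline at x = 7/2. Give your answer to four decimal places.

-2.5692

Write M_i for g''(x_i). With h_i = 1, 1, 1, 1 and divided differences Δ_i = -1, 8, -7, 9, the continuity of g' gives the tridiagonal system
  1·M_0 + 4·M_1 + 1·M_2 = 6(Δ_1 - Δ_0) = 54
  1·M_1 + 4·M_2 + 1·M_3 = 6(Δ_2 - Δ_1) = -90
  1·M_2 + 4·M_3 + 1·M_4 = 6(Δ_3 - Δ_2) = 96
Natural end conditions: M_0 = M_4 = 0.
Solving the tridiagonal system: M_0 = 0, M_1 = 633/28, M_2 = -255/7, M_3 = 927/28, M_4 = 0.
On [3, 4], g(x) = -5 - 57/28·(x - 3) + 927/56·(x - 3)² - 309/56·(x - 3)³.
With (x - 3) = 1/2: g(7/2) = -1151/448.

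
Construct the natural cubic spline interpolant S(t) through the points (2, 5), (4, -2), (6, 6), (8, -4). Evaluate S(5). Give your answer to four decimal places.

2.2250

Put M_i = S'' at the i-th knot. Here h = (2, 2, 2) and Δ = (-7/2, 4, -5), so the interior equations h_(i-1)·M_(i-1) + 2(h_(i-1)+h_i)·M_i + h_i·M_(i+1) = 6(Δ_i − Δ_(i-1)) read
  2·M_0 + 8·M_1 + 2·M_2 = 6(Δ_1 - Δ_0) = 45
  2·M_1 + 8·M_2 + 2·M_3 = 6(Δ_2 - Δ_1) = -54
Natural end conditions: M_0 = M_3 = 0.
Solving the tridiagonal system: M_0 = 0, M_1 = 39/5, M_2 = -87/10, M_3 = 0.
On [4, 6], S(t) = -2 + 17/10·(t - 4) + 39/10·(t - 4)² - 11/8·(t - 4)³.
With (t - 4) = 1: S(5) = 89/40.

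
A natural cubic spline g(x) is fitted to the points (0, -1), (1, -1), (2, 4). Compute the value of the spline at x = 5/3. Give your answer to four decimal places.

Write m_i for g''(x_i). With h_i = 1, 1 and divided differences Δ_i = 0, 5, the continuity of g' gives the tridiagonal system
  1·m_0 + 4·m_1 + 1·m_2 = 6(Δ_1 - Δ_0) = 30
Natural end conditions: m_0 = m_2 = 0.
Forward elimination and back-substitution give m_0 = 0, m_1 = 15/2, m_2 = 0.
On [1, 2], g(x) = -1 + 5/2·(x - 1) + 15/4·(x - 1)² - 5/4·(x - 1)³.
With (x - 1) = 2/3: g(5/3) = 53/27.

1.9630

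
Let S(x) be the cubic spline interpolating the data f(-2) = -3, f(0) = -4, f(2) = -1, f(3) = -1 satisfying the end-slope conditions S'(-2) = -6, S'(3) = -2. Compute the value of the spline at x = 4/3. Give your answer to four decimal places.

Let M_i = S''(x_i). Step sizes h_i = 2, 2, 1; slopes of the chords Δ_i = (y_(i+1) - y_i)/h_i = -1/2, 3/2, 0.
  2·M_0 + 8·M_1 + 2·M_2 = 6(Δ_1 - Δ_0) = 12
  2·M_1 + 6·M_2 + 1·M_3 = 6(Δ_2 - Δ_1) = -9
Clamped end conditions give two more equations: 2h_0·M_0 + h_0·M_1 = 6(Δ_0 - S'(-2)) = 33 and h_2·M_2 + 2h_2·M_3 = 6(S'(3) - Δ_2) = -12.
Solving: M_0 = 196/23, M_1 = -25/46, M_2 = -8/23, M_3 = -134/23.
On [0, 2], S(x) = -4 + 91/46·x - 25/92·x² + 3/184·x³.
With x = 4/3: S(4/3) = -374/207.

-1.8068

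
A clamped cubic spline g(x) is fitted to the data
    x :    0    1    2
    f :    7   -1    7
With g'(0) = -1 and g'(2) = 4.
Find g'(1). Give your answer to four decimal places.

Let m_i = g''(x_i). Step sizes h_i = 1, 1; slopes of the chords Δ_i = (y_(i+1) - y_i)/h_i = -8, 8.
  1·m_0 + 4·m_1 + 1·m_2 = 6(Δ_1 - Δ_0) = 96
Clamped end conditions give two more equations: 2h_0·m_0 + h_0·m_1 = 6(Δ_0 - g'(0)) = -42 and h_1·m_1 + 2h_1·m_2 = 6(g'(2) - Δ_1) = -24.
Solving: m_0 = -85/2, m_1 = 43, m_2 = -67/2.
On [1, 2], g'(x) = b_1 + 2c_1·(x - 1) + 3d_1·(x - 1)² with b_1 = Δ_1 - h_1(2m_1 + m_2)/6 = -3/4, c_1 = m_1/2 = 43/2, d_1 = (m_2 - m_1)/(6h_1) = -51/4. So g'(1) = -3/4.

-0.7500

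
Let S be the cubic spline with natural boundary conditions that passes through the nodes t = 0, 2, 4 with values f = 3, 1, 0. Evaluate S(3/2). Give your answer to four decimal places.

Put M_i = S'' at the i-th knot. Here h = (2, 2) and Δ = (-1, -1/2), so the interior equations h_(i-1)·M_(i-1) + 2(h_(i-1)+h_i)·M_i + h_i·M_(i+1) = 6(Δ_i − Δ_(i-1)) read
  2·M_0 + 8·M_1 + 2·M_2 = 6(Δ_1 - Δ_0) = 3
Natural end conditions: M_0 = M_2 = 0.
Solving: M_0 = 0, M_1 = 3/8, M_2 = 0.
On [0, 2], S(t) = 3 - 9/8·t + 0·t² + 1/32·t³.
With t = 3/2: S(3/2) = 363/256.

1.4180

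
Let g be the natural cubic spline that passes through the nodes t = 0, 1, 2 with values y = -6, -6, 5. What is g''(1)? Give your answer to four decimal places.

16.5000

Put M_i = g'' at the i-th knot. Here h = (1, 1) and Δ = (0, 11), so the interior equations h_(i-1)·M_(i-1) + 2(h_(i-1)+h_i)·M_i + h_i·M_(i+1) = 6(Δ_i − Δ_(i-1)) read
  1·M_0 + 4·M_1 + 1·M_2 = 6(Δ_1 - Δ_0) = 66
Natural end conditions: M_0 = M_2 = 0.
Hence M_0 = 0, M_1 = 33/2, M_2 = 0.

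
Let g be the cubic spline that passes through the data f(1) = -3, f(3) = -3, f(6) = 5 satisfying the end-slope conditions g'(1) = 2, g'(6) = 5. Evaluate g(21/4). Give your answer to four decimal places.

1.6406

Put M_i = g'' at the i-th knot. Here h = (2, 3) and Δ = (0, 8/3), so the interior equations h_(i-1)·M_(i-1) + 2(h_(i-1)+h_i)·M_i + h_i·M_(i+1) = 6(Δ_i − Δ_(i-1)) read
  2·M_0 + 10·M_1 + 3·M_2 = 6(Δ_1 - Δ_0) = 16
Clamped end conditions give two more equations: 2h_0·M_0 + h_0·M_1 = 6(Δ_0 - g'(1)) = -12 and h_1·M_1 + 2h_1·M_2 = 6(g'(6) - Δ_1) = 14.
Solving: M_0 = -4, M_1 = 2, M_2 = 4/3.
On [3, 6], g(x) = -3 + 0·(x - 3) + 1·(x - 3)² - 1/27·(x - 3)³.
With (x - 3) = 9/4: g(21/4) = 105/64.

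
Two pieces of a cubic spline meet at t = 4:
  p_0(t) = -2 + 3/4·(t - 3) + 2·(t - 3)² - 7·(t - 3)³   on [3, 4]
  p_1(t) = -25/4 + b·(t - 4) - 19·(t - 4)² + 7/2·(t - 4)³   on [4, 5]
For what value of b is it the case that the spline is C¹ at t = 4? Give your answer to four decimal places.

-16.2500

p_0'(t) = 3/4 + 4·(t - 3) - 21·(t - 3)², so p_0'(4) = -65/4. On the right, p_1'(4) = b, so b = -65/4.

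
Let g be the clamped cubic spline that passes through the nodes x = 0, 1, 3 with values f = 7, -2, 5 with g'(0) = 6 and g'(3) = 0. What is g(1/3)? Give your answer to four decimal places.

Let m_i = g''(x_i). Step sizes h_i = 1, 2; slopes of the chords Δ_i = (y_(i+1) - y_i)/h_i = -9, 7/2.
  1·m_0 + 6·m_1 + 2·m_2 = 6(Δ_1 - Δ_0) = 75
Clamped end conditions give two more equations: 2h_0·m_0 + h_0·m_1 = 6(Δ_0 - g'(0)) = -90 and h_1·m_1 + 2h_1·m_2 = 6(g'(3) - Δ_1) = -21.
Solving the tridiagonal system: m_0 = -119/2, m_1 = 29, m_2 = -79/4.
On [0, 1], g(x) = 7 + 6·x - 119/4·x² + 59/4·x³.
With x = 1/3: g(1/3) = 337/54.

6.2407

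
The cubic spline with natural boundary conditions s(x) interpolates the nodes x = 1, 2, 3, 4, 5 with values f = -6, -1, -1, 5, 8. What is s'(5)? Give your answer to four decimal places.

Put σ_i = s'' at the i-th knot. Here h = (1, 1, 1, 1) and Δ = (5, 0, 6, 3), so the interior equations h_(i-1)·σ_(i-1) + 2(h_(i-1)+h_i)·σ_i + h_i·σ_(i+1) = 6(Δ_i − Δ_(i-1)) read
  1·σ_0 + 4·σ_1 + 1·σ_2 = 6(Δ_1 - Δ_0) = -30
  1·σ_1 + 4·σ_2 + 1·σ_3 = 6(Δ_2 - Δ_1) = 36
  1·σ_2 + 4·σ_3 + 1·σ_4 = 6(Δ_3 - Δ_2) = -18
Natural end conditions: σ_0 = σ_4 = 0.
Hence σ_0 = 0, σ_1 = -153/14, σ_2 = 96/7, σ_3 = -111/14, σ_4 = 0.
On [4, 5], s'(x) = b_3 + 2c_3·(x - 4) + 3d_3·(x - 4)² with b_3 = Δ_3 - h_3(2σ_3 + σ_4)/6 = 79/14, c_3 = σ_3/2 = -111/28, d_3 = (σ_4 - σ_3)/(6h_3) = 37/28. So s'(5) = 47/28.

1.6786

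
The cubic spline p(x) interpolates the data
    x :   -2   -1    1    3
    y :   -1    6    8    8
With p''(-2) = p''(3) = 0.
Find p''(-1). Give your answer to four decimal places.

Let m_i = p''(x_i). Step sizes h_i = 1, 2, 2; slopes of the chords Δ_i = (y_(i+1) - y_i)/h_i = 7, 1, 0.
  1·m_0 + 6·m_1 + 2·m_2 = 6(Δ_1 - Δ_0) = -36
  2·m_1 + 8·m_2 + 2·m_3 = 6(Δ_2 - Δ_1) = -6
Natural end conditions: m_0 = m_3 = 0.
Solving the tridiagonal system: m_0 = 0, m_1 = -69/11, m_2 = 9/11, m_3 = 0.

-6.2727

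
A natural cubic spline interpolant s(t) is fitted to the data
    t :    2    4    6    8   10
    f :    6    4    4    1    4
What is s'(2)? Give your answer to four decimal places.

Put M_i = s'' at the i-th knot. Here h = (2, 2, 2, 2) and Δ = (-1, 0, -3/2, 3/2), so the interior equations h_(i-1)·M_(i-1) + 2(h_(i-1)+h_i)·M_i + h_i·M_(i+1) = 6(Δ_i − Δ_(i-1)) read
  2·M_0 + 8·M_1 + 2·M_2 = 6(Δ_1 - Δ_0) = 6
  2·M_1 + 8·M_2 + 2·M_3 = 6(Δ_2 - Δ_1) = -9
  2·M_2 + 8·M_3 + 2·M_4 = 6(Δ_3 - Δ_2) = 18
Natural end conditions: M_0 = M_4 = 0.
Solving the tridiagonal system: M_0 = 0, M_1 = 9/7, M_2 = -15/7, M_3 = 39/14, M_4 = 0.
On [2, 4], s'(t) = b_0 + 2c_0·(t - 2) + 3d_0·(t - 2)² with b_0 = Δ_0 - h_0(2M_0 + M_1)/6 = -10/7, c_0 = M_0/2 = 0, d_0 = (M_1 - M_0)/(6h_0) = 3/28. So s'(2) = -10/7.

-1.4286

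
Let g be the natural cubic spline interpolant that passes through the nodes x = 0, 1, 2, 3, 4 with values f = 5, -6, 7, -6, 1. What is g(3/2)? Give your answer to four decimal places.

Put M_i = g'' at the i-th knot. Here h = (1, 1, 1, 1) and Δ = (-11, 13, -13, 7), so the interior equations h_(i-1)·M_(i-1) + 2(h_(i-1)+h_i)·M_i + h_i·M_(i+1) = 6(Δ_i − Δ_(i-1)) read
  1·M_0 + 4·M_1 + 1·M_2 = 6(Δ_1 - Δ_0) = 144
  1·M_1 + 4·M_2 + 1·M_3 = 6(Δ_2 - Δ_1) = -156
  1·M_2 + 4·M_3 + 1·M_4 = 6(Δ_3 - Δ_2) = 120
Natural end conditions: M_0 = M_4 = 0.
Forward elimination and back-substitution give M_0 = 0, M_1 = 363/7, M_2 = -444/7, M_3 = 321/7, M_4 = 0.
On [1, 2], g(x) = -6 + 44/7·(x - 1) + 363/14·(x - 1)² - 269/14·(x - 1)³.
With (x - 1) = 1/2: g(3/2) = 137/112.

1.2232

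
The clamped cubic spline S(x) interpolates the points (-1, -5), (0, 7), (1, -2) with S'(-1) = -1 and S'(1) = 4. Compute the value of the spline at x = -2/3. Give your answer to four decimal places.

With M_i denoting the second derivative at x_i, h_i = 1, 1, and Δ_i = (y_(i+1) − y_i)/h_i = 12, -9:
  1·M_0 + 4·M_1 + 1·M_2 = 6(Δ_1 - Δ_0) = -126
Clamped end conditions give two more equations: 2h_0·M_0 + h_0·M_1 = 6(Δ_0 - S'(-1)) = 78 and h_1·M_1 + 2h_1·M_2 = 6(S'(1) - Δ_1) = 78.
Solving: M_0 = 73, M_1 = -68, M_2 = 73.
On [-1, 0], S(x) = -5 - 1·(x + 1) + 73/2·(x + 1)² - 47/2·(x + 1)³.
With (x + 1) = 1/3: S(-2/3) = -58/27.

-2.1481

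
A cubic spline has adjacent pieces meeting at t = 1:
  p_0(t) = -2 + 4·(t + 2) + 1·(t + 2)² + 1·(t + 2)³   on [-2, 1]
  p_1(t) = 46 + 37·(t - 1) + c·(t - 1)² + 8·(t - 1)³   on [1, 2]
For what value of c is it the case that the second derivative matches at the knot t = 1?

10

p_0''(t) = 2 + 6·(t + 2), so p_0''(1) = 20. On the right, p_1''(1) = 2c, so c = 10.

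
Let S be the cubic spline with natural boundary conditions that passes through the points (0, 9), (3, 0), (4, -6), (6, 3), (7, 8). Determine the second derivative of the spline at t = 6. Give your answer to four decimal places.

-3.6120

Put m_i = S'' at the i-th knot. Here h = (3, 1, 2, 1) and Δ = (-3, -6, 9/2, 5), so the interior equations h_(i-1)·m_(i-1) + 2(h_(i-1)+h_i)·m_i + h_i·m_(i+1) = 6(Δ_i − Δ_(i-1)) read
  3·m_0 + 8·m_1 + 1·m_2 = 6(Δ_1 - Δ_0) = -18
  1·m_1 + 6·m_2 + 2·m_3 = 6(Δ_2 - Δ_1) = 63
  2·m_2 + 6·m_3 + 1·m_4 = 6(Δ_3 - Δ_2) = 3
Natural end conditions: m_0 = m_4 = 0.
Hence m_0 = 0, m_1 = -474/125, m_2 = 1542/125, m_3 = -903/250, m_4 = 0.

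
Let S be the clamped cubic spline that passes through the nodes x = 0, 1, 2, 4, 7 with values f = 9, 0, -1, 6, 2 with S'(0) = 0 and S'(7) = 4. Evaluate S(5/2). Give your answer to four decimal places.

1.0164

Let m_i = S''(x_i). Step sizes h_i = 1, 1, 2, 3; slopes of the chords Δ_i = (y_(i+1) - y_i)/h_i = -9, -1, 7/2, -4/3.
  1·m_0 + 4·m_1 + 1·m_2 = 6(Δ_1 - Δ_0) = 48
  1·m_1 + 6·m_2 + 2·m_3 = 6(Δ_2 - Δ_1) = 27
  2·m_2 + 10·m_3 + 3·m_4 = 6(Δ_3 - Δ_2) = -29
Clamped end conditions give two more equations: 2h_0·m_0 + h_0·m_1 = 6(Δ_0 - S'(0)) = -54 and h_3·m_3 + 2h_3·m_4 = 6(S'(7) - Δ_3) = 32.
Solving the tridiagonal system: m_0 = -7753/208, m_1 = 2137/104, m_2 = 641/208, m_3 = -313/52, m_4 = 2603/312.
On [2, 4], S(x) = -1 + 359/104·(x - 2) + 641/416·(x - 2)² - 631/832·(x - 2)³.
With (x - 2) = 1/2: S(5/2) = 6765/6656.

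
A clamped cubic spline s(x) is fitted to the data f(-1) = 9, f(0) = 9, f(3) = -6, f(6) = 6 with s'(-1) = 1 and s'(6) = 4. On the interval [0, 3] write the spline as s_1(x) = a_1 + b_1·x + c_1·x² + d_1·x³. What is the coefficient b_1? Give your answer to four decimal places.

-2.0968

With σ_i denoting the second derivative at x_i, h_i = 1, 3, 3, and Δ_i = (y_(i+1) − y_i)/h_i = 0, -5, 4:
  1·σ_0 + 8·σ_1 + 3·σ_2 = 6(Δ_1 - Δ_0) = -30
  3·σ_1 + 12·σ_2 + 3·σ_3 = 6(Δ_2 - Δ_1) = 54
Clamped end conditions give two more equations: 2h_0·σ_0 + h_0·σ_1 = 6(Δ_0 - s'(-1)) = -6 and h_2·σ_2 + 2h_2·σ_3 = 6(s'(6) - Δ_2) = 0.
Solving the tridiagonal system: σ_0 = 6/31, σ_1 = -198/31, σ_2 = 216/31, σ_3 = -108/31.
On [0, 3], with s_1(x) = a_1 + b_1·x + c_1·x² + d_1·x³: c_1 = σ_1/2 = -99/31, d_1 = (σ_2 - σ_1)/(6h_1) = 23/31, b_1 = Δ_1 - h_1(2σ_1 + σ_2)/6 = -65/31.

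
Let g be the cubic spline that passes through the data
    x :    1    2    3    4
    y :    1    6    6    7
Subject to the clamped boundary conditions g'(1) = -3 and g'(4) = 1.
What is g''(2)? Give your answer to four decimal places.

Put M_i = g'' at the i-th knot. Here h = (1, 1, 1) and Δ = (5, 0, 1), so the interior equations h_(i-1)·M_(i-1) + 2(h_(i-1)+h_i)·M_i + h_i·M_(i+1) = 6(Δ_i − Δ_(i-1)) read
  1·M_0 + 4·M_1 + 1·M_2 = 6(Δ_1 - Δ_0) = -30
  1·M_1 + 4·M_2 + 1·M_3 = 6(Δ_2 - Δ_1) = 6
Clamped end conditions give two more equations: 2h_0·M_0 + h_0·M_1 = 6(Δ_0 - g'(1)) = 48 and h_2·M_2 + 2h_2·M_3 = 6(g'(4) - Δ_2) = 0.
Solving: M_0 = 98/3, M_1 = -52/3, M_2 = 20/3, M_3 = -10/3.

-17.3333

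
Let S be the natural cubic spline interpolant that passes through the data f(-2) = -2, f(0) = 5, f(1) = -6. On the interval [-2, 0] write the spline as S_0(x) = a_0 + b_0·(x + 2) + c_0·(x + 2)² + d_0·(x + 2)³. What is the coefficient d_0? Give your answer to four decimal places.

With M_i denoting the second derivative at x_i, h_i = 2, 1, and Δ_i = (y_(i+1) − y_i)/h_i = 7/2, -11:
  2·M_0 + 6·M_1 + 1·M_2 = 6(Δ_1 - Δ_0) = -87
Natural end conditions: M_0 = M_2 = 0.
Hence M_0 = 0, M_1 = -29/2, M_2 = 0.
On [-2, 0], with S_0(x) = a_0 + b_0·(x + 2) + c_0·(x + 2)² + d_0·(x + 2)³: c_0 = M_0/2 = 0, d_0 = (M_1 - M_0)/(6h_0) = -29/24, b_0 = Δ_0 - h_0(2M_0 + M_1)/6 = 25/3.

-1.2083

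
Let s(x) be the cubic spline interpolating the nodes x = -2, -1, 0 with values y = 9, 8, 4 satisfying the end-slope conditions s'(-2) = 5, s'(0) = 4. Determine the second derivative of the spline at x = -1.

-8

Put m_i = s'' at the i-th knot. Here h = (1, 1) and Δ = (-1, -4), so the interior equations h_(i-1)·m_(i-1) + 2(h_(i-1)+h_i)·m_i + h_i·m_(i+1) = 6(Δ_i − Δ_(i-1)) read
  1·m_0 + 4·m_1 + 1·m_2 = 6(Δ_1 - Δ_0) = -18
Clamped end conditions give two more equations: 2h_0·m_0 + h_0·m_1 = 6(Δ_0 - s'(-2)) = -36 and h_1·m_1 + 2h_1·m_2 = 6(s'(0) - Δ_1) = 48.
Solving: m_0 = -14, m_1 = -8, m_2 = 28.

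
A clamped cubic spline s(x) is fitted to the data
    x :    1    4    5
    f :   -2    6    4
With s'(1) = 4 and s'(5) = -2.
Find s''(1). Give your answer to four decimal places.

0.6667

With σ_i denoting the second derivative at x_i, h_i = 3, 1, and Δ_i = (y_(i+1) − y_i)/h_i = 8/3, -2:
  3·σ_0 + 8·σ_1 + 1·σ_2 = 6(Δ_1 - Δ_0) = -28
Clamped end conditions give two more equations: 2h_0·σ_0 + h_0·σ_1 = 6(Δ_0 - s'(1)) = -8 and h_1·σ_1 + 2h_1·σ_2 = 6(s'(5) - Δ_1) = 0.
Forward elimination and back-substitution give σ_0 = 2/3, σ_1 = -4, σ_2 = 2.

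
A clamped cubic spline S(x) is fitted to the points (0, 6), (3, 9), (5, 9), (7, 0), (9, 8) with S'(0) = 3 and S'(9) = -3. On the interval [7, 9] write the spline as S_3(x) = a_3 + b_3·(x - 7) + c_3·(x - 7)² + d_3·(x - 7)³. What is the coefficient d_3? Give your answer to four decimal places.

-2.4049

Write σ_i for S''(x_i). With h_i = 3, 2, 2, 2 and divided differences Δ_i = 1, 0, -9/2, 4, the continuity of S' gives the tridiagonal system
  3·σ_0 + 10·σ_1 + 2·σ_2 = 6(Δ_1 - Δ_0) = -6
  2·σ_1 + 8·σ_2 + 2·σ_3 = 6(Δ_2 - Δ_1) = -27
  2·σ_2 + 8·σ_3 + 2·σ_4 = 6(Δ_3 - Δ_2) = 51
Clamped end conditions give two more equations: 2h_0·σ_0 + h_0·σ_1 = 6(Δ_0 - S'(0)) = -12 and h_3·σ_3 + 2h_3·σ_4 = 6(S'(9) - Δ_3) = -42.
Solving: σ_0 = -129/46, σ_1 = 37/23, σ_2 = -629/92, σ_3 = 563/46, σ_4 = -1529/92.
On [7, 9], with S_3(x) = a_3 + b_3·(x - 7) + c_3·(x - 7)² + d_3·(x - 7)³: c_3 = σ_3/2 = 563/92, d_3 = (σ_4 - σ_3)/(6h_3) = -885/368, b_3 = Δ_3 - h_3(2σ_3 + σ_4)/6 = 127/92.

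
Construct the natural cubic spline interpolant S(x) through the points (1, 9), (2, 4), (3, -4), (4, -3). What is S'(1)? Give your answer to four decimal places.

-3.6000

Put M_i = S'' at the i-th knot. Here h = (1, 1, 1) and Δ = (-5, -8, 1), so the interior equations h_(i-1)·M_(i-1) + 2(h_(i-1)+h_i)·M_i + h_i·M_(i+1) = 6(Δ_i − Δ_(i-1)) read
  1·M_0 + 4·M_1 + 1·M_2 = 6(Δ_1 - Δ_0) = -18
  1·M_1 + 4·M_2 + 1·M_3 = 6(Δ_2 - Δ_1) = 54
Natural end conditions: M_0 = M_3 = 0.
Solving: M_0 = 0, M_1 = -42/5, M_2 = 78/5, M_3 = 0.
On [1, 2], S'(x) = b_0 + 2c_0·(x - 1) + 3d_0·(x - 1)² with b_0 = Δ_0 - h_0(2M_0 + M_1)/6 = -18/5, c_0 = M_0/2 = 0, d_0 = (M_1 - M_0)/(6h_0) = -7/5. So S'(1) = -18/5.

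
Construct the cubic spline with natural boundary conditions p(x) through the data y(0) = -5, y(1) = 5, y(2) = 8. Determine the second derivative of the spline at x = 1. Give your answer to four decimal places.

Write σ_i for p''(x_i). With h_i = 1, 1 and divided differences Δ_i = 10, 3, the continuity of p' gives the tridiagonal system
  1·σ_0 + 4·σ_1 + 1·σ_2 = 6(Δ_1 - Δ_0) = -42
Natural end conditions: σ_0 = σ_2 = 0.
Hence σ_0 = 0, σ_1 = -21/2, σ_2 = 0.

-10.5000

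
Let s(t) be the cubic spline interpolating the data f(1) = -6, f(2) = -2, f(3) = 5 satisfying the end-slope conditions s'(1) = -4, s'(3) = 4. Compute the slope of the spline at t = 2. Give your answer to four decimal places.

8.2500

Write M_i for s''(x_i). With h_i = 1, 1 and divided differences Δ_i = 4, 7, the continuity of s' gives the tridiagonal system
  1·M_0 + 4·M_1 + 1·M_2 = 6(Δ_1 - Δ_0) = 18
Clamped end conditions give two more equations: 2h_0·M_0 + h_0·M_1 = 6(Δ_0 - s'(1)) = 48 and h_1·M_1 + 2h_1·M_2 = 6(s'(3) - Δ_1) = -18.
Forward elimination and back-substitution give M_0 = 47/2, M_1 = 1, M_2 = -19/2.
On [2, 3], s'(t) = b_1 + 2c_1·(t - 2) + 3d_1·(t - 2)² with b_1 = Δ_1 - h_1(2M_1 + M_2)/6 = 33/4, c_1 = M_1/2 = 1/2, d_1 = (M_2 - M_1)/(6h_1) = -7/4. So s'(2) = 33/4.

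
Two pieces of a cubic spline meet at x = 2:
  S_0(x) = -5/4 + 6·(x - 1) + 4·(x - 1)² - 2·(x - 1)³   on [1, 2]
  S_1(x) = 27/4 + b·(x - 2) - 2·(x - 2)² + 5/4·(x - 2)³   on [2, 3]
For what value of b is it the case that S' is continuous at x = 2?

S_0'(x) = 6 + 8·(x - 1) - 6·(x - 1)², so S_0'(2) = 8. On the right, S_1'(2) = b, so b = 8.

8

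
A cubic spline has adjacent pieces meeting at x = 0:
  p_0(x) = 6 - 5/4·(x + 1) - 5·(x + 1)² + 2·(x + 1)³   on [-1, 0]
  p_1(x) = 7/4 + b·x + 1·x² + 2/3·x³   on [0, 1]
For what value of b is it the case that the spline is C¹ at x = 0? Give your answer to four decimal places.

p_0'(x) = -5/4 - 10·(x + 1) + 6·(x + 1)², so p_0'(0) = -21/4. On the right, p_1'(0) = b, so b = -21/4.

-5.2500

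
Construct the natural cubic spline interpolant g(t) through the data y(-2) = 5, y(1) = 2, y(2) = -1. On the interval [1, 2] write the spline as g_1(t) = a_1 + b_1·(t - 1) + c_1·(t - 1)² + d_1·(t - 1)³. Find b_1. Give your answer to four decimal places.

-2.5000

Put M_i = g'' at the i-th knot. Here h = (3, 1) and Δ = (-1, -3), so the interior equations h_(i-1)·M_(i-1) + 2(h_(i-1)+h_i)·M_i + h_i·M_(i+1) = 6(Δ_i − Δ_(i-1)) read
  3·M_0 + 8·M_1 + 1·M_2 = 6(Δ_1 - Δ_0) = -12
Natural end conditions: M_0 = M_2 = 0.
Forward elimination and back-substitution give M_0 = 0, M_1 = -3/2, M_2 = 0.
On [1, 2], with g_1(t) = a_1 + b_1·(t - 1) + c_1·(t - 1)² + d_1·(t - 1)³: c_1 = M_1/2 = -3/4, d_1 = (M_2 - M_1)/(6h_1) = 1/4, b_1 = Δ_1 - h_1(2M_1 + M_2)/6 = -5/2.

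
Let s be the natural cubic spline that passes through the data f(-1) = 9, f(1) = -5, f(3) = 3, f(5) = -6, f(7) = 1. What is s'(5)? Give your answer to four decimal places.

-2.3929

With σ_i denoting the second derivative at x_i, h_i = 2, 2, 2, 2, and Δ_i = (y_(i+1) − y_i)/h_i = -7, 4, -9/2, 7/2:
  2·σ_0 + 8·σ_1 + 2·σ_2 = 6(Δ_1 - Δ_0) = 66
  2·σ_1 + 8·σ_2 + 2·σ_3 = 6(Δ_2 - Δ_1) = -51
  2·σ_2 + 8·σ_3 + 2·σ_4 = 6(Δ_3 - Δ_2) = 48
Natural end conditions: σ_0 = σ_4 = 0.
Hence σ_0 = 0, σ_1 = 621/56, σ_2 = -159/14, σ_3 = 495/56, σ_4 = 0.
On [5, 7], s'(t) = b_3 + 2c_3·(t - 5) + 3d_3·(t - 5)² with b_3 = Δ_3 - h_3(2σ_3 + σ_4)/6 = -67/28, c_3 = σ_3/2 = 495/112, d_3 = (σ_4 - σ_3)/(6h_3) = -165/224. So s'(5) = -67/28.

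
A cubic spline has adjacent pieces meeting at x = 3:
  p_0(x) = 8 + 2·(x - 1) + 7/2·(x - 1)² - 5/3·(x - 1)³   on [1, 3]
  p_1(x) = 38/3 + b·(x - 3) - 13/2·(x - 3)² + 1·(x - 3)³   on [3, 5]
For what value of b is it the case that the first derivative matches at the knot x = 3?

p_0'(x) = 2 + 7·(x - 1) - 5·(x - 1)², so p_0'(3) = -4. On the right, p_1'(3) = b, so b = -4.

-4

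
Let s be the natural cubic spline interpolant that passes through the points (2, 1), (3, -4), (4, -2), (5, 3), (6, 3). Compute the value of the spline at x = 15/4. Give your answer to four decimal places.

Put m_i = s'' at the i-th knot. Here h = (1, 1, 1, 1) and Δ = (-5, 2, 5, 0), so the interior equations h_(i-1)·m_(i-1) + 2(h_(i-1)+h_i)·m_i + h_i·m_(i+1) = 6(Δ_i − Δ_(i-1)) read
  1·m_0 + 4·m_1 + 1·m_2 = 6(Δ_1 - Δ_0) = 42
  1·m_1 + 4·m_2 + 1·m_3 = 6(Δ_2 - Δ_1) = 18
  1·m_2 + 4·m_3 + 1·m_4 = 6(Δ_3 - Δ_2) = -30
Natural end conditions: m_0 = m_4 = 0.
Solving the tridiagonal system: m_0 = 0, m_1 = 66/7, m_2 = 30/7, m_3 = -60/7, m_4 = 0.
On [3, 4], s(x) = -4 - 13/7·(x - 3) + 33/7·(x - 3)² - 6/7·(x - 3)³.
With (x - 3) = 3/4: s(15/4) = -695/224.

-3.1027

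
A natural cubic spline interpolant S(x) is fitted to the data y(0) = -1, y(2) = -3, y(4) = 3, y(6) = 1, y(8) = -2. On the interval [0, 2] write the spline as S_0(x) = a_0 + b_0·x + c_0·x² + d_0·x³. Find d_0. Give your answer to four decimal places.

0.3371

Put σ_i = S'' at the i-th knot. Here h = (2, 2, 2, 2) and Δ = (-1, 3, -1, -3/2), so the interior equations h_(i-1)·σ_(i-1) + 2(h_(i-1)+h_i)·σ_i + h_i·σ_(i+1) = 6(Δ_i − Δ_(i-1)) read
  2·σ_0 + 8·σ_1 + 2·σ_2 = 6(Δ_1 - Δ_0) = 24
  2·σ_1 + 8·σ_2 + 2·σ_3 = 6(Δ_2 - Δ_1) = -24
  2·σ_2 + 8·σ_3 + 2·σ_4 = 6(Δ_3 - Δ_2) = -3
Natural end conditions: σ_0 = σ_4 = 0.
Solving: σ_0 = 0, σ_1 = 453/112, σ_2 = -117/28, σ_3 = 75/112, σ_4 = 0.
On [0, 2], with S_0(x) = a_0 + b_0·x + c_0·x² + d_0·x³: c_0 = σ_0/2 = 0, d_0 = (σ_1 - σ_0)/(6h_0) = 151/448, b_0 = Δ_0 - h_0(2σ_0 + σ_1)/6 = -263/112.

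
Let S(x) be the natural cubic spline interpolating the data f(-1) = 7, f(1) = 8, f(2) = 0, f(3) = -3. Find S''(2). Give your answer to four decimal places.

Put M_i = S'' at the i-th knot. Here h = (2, 1, 1) and Δ = (1/2, -8, -3), so the interior equations h_(i-1)·M_(i-1) + 2(h_(i-1)+h_i)·M_i + h_i·M_(i+1) = 6(Δ_i − Δ_(i-1)) read
  2·M_0 + 6·M_1 + 1·M_2 = 6(Δ_1 - Δ_0) = -51
  1·M_1 + 4·M_2 + 1·M_3 = 6(Δ_2 - Δ_1) = 30
Natural end conditions: M_0 = M_3 = 0.
Solving: M_0 = 0, M_1 = -234/23, M_2 = 231/23, M_3 = 0.

10.0435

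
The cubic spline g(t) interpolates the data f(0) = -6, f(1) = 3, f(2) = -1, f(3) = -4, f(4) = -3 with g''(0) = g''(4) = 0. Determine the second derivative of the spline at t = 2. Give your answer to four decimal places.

5.5714

Put M_i = g'' at the i-th knot. Here h = (1, 1, 1, 1) and Δ = (9, -4, -3, 1), so the interior equations h_(i-1)·M_(i-1) + 2(h_(i-1)+h_i)·M_i + h_i·M_(i+1) = 6(Δ_i − Δ_(i-1)) read
  1·M_0 + 4·M_1 + 1·M_2 = 6(Δ_1 - Δ_0) = -78
  1·M_1 + 4·M_2 + 1·M_3 = 6(Δ_2 - Δ_1) = 6
  1·M_2 + 4·M_3 + 1·M_4 = 6(Δ_3 - Δ_2) = 24
Natural end conditions: M_0 = M_4 = 0.
Solving: M_0 = 0, M_1 = -585/28, M_2 = 39/7, M_3 = 129/28, M_4 = 0.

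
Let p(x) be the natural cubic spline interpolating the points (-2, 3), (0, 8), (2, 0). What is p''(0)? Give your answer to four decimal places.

Put m_i = p'' at the i-th knot. Here h = (2, 2) and Δ = (5/2, -4), so the interior equations h_(i-1)·m_(i-1) + 2(h_(i-1)+h_i)·m_i + h_i·m_(i+1) = 6(Δ_i − Δ_(i-1)) read
  2·m_0 + 8·m_1 + 2·m_2 = 6(Δ_1 - Δ_0) = -39
Natural end conditions: m_0 = m_2 = 0.
Forward elimination and back-substitution give m_0 = 0, m_1 = -39/8, m_2 = 0.

-4.8750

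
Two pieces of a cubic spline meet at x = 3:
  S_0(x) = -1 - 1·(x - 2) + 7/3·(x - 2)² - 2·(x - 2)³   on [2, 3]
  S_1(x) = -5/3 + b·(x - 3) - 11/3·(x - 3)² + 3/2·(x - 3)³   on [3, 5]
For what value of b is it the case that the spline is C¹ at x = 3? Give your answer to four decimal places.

-2.3333

S_0'(x) = -1 + 14/3·(x - 2) - 6·(x - 2)², so S_0'(3) = -7/3. On the right, S_1'(3) = b, so b = -7/3.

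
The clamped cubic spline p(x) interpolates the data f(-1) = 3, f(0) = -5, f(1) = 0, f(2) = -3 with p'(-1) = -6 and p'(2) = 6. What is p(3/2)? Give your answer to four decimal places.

-2.2250

Write m_i for p''(x_i). With h_i = 1, 1, 1 and divided differences Δ_i = -8, 5, -3, the continuity of p' gives the tridiagonal system
  1·m_0 + 4·m_1 + 1·m_2 = 6(Δ_1 - Δ_0) = 78
  1·m_1 + 4·m_2 + 1·m_3 = 6(Δ_2 - Δ_1) = -48
Clamped end conditions give two more equations: 2h_0·m_0 + h_0·m_1 = 6(Δ_0 - p'(-1)) = -12 and h_2·m_2 + 2h_2·m_3 = 6(p'(2) - Δ_2) = 54.
Forward elimination and back-substitution give m_0 = -112/5, m_1 = 164/5, m_2 = -154/5, m_3 = 212/5.
On [1, 2], p(x) = 0 + 1/5·(x - 1) - 77/5·(x - 1)² + 61/5·(x - 1)³.
With (x - 1) = 1/2: p(3/2) = -89/40.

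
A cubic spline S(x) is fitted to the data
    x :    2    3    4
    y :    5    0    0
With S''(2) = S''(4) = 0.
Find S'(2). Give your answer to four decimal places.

With M_i denoting the second derivative at x_i, h_i = 1, 1, and Δ_i = (y_(i+1) − y_i)/h_i = -5, 0:
  1·M_0 + 4·M_1 + 1·M_2 = 6(Δ_1 - Δ_0) = 30
Natural end conditions: M_0 = M_2 = 0.
Solving: M_0 = 0, M_1 = 15/2, M_2 = 0.
On [2, 3], S'(x) = b_0 + 2c_0·(x - 2) + 3d_0·(x - 2)² with b_0 = Δ_0 - h_0(2M_0 + M_1)/6 = -25/4, c_0 = M_0/2 = 0, d_0 = (M_1 - M_0)/(6h_0) = 5/4. So S'(2) = -25/4.

-6.2500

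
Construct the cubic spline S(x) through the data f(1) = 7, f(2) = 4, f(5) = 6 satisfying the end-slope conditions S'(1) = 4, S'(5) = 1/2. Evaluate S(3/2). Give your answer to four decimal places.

6.5859

Let m_i = S''(x_i). Step sizes h_i = 1, 3; slopes of the chords Δ_i = (y_(i+1) - y_i)/h_i = -3, 2/3.
  1·m_0 + 8·m_1 + 3·m_2 = 6(Δ_1 - Δ_0) = 22
Clamped end conditions give two more equations: 2h_0·m_0 + h_0·m_1 = 6(Δ_0 - S'(1)) = -42 and h_1·m_1 + 2h_1·m_2 = 6(S'(5) - Δ_1) = -1.
Solving: m_0 = -197/8, m_1 = 29/4, m_2 = -91/24.
On [1, 2], S(x) = 7 + 4·(x - 1) - 197/16·(x - 1)² + 85/16·(x - 1)³.
With (x - 1) = 1/2: S(3/2) = 843/128.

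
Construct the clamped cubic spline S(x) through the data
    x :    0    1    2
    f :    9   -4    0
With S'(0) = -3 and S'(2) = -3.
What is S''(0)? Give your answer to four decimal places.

Put M_i = S'' at the i-th knot. Here h = (1, 1) and Δ = (-13, 4), so the interior equations h_(i-1)·M_(i-1) + 2(h_(i-1)+h_i)·M_i + h_i·M_(i+1) = 6(Δ_i − Δ_(i-1)) read
  1·M_0 + 4·M_1 + 1·M_2 = 6(Δ_1 - Δ_0) = 102
Clamped end conditions give two more equations: 2h_0·M_0 + h_0·M_1 = 6(Δ_0 - S'(0)) = -60 and h_1·M_1 + 2h_1·M_2 = 6(S'(2) - Δ_1) = -42.
Forward elimination and back-substitution give M_0 = -111/2, M_1 = 51, M_2 = -93/2.

-55.5000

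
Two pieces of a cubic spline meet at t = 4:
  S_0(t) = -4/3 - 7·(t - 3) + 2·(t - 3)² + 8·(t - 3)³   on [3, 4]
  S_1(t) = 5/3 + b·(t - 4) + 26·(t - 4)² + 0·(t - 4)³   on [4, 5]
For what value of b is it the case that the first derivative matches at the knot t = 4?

21

S_0'(t) = -7 + 4·(t - 3) + 24·(t - 3)², so S_0'(4) = 21. On the right, S_1'(4) = b, so b = 21.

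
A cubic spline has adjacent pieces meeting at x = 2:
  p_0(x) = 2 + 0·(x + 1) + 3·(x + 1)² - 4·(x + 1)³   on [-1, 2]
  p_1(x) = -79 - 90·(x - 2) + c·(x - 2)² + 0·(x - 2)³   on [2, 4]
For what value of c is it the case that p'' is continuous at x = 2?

p_0''(x) = 6 - 24·(x + 1), so p_0''(2) = -66. On the right, p_1''(2) = 2c, so c = -33.

-33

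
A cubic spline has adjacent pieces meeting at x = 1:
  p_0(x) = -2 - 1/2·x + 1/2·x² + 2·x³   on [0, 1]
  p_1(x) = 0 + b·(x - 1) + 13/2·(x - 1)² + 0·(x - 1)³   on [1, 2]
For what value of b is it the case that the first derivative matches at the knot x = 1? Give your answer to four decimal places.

6.5000

p_0'(x) = -1/2 + 1·x + 6·x², so p_0'(1) = 13/2. On the right, p_1'(1) = b, so b = 13/2.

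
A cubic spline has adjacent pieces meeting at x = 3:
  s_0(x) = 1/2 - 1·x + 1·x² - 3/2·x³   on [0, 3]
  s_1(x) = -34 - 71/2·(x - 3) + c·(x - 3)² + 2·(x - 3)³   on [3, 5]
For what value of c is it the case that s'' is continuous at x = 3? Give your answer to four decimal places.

-12.5000

s_0''(x) = 2 - 9·x, so s_0''(3) = -25. On the right, s_1''(3) = 2c, so c = -25/2.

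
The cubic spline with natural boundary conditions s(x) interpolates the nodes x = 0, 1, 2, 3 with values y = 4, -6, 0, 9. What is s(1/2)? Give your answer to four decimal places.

Put m_i = s'' at the i-th knot. Here h = (1, 1, 1) and Δ = (-10, 6, 9), so the interior equations h_(i-1)·m_(i-1) + 2(h_(i-1)+h_i)·m_i + h_i·m_(i+1) = 6(Δ_i − Δ_(i-1)) read
  1·m_0 + 4·m_1 + 1·m_2 = 6(Δ_1 - Δ_0) = 96
  1·m_1 + 4·m_2 + 1·m_3 = 6(Δ_2 - Δ_1) = 18
Natural end conditions: m_0 = m_3 = 0.
Hence m_0 = 0, m_1 = 122/5, m_2 = -8/5, m_3 = 0.
On [0, 1], s(x) = 4 - 211/15·x + 0·x² + 61/15·x³.
With x = 1/2: s(1/2) = -101/40.

-2.5250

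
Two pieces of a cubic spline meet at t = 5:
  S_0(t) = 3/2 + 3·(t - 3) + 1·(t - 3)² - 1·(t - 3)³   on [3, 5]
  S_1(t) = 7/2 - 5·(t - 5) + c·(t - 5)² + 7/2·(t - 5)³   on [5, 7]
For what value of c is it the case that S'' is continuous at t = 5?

S_0''(t) = 2 - 6·(t - 3), so S_0''(5) = -10. On the right, S_1''(5) = 2c, so c = -5.

-5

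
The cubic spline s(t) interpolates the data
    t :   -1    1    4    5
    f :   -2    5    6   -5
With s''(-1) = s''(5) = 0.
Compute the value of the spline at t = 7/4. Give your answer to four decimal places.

With M_i denoting the second derivative at x_i, h_i = 2, 3, 1, and Δ_i = (y_(i+1) − y_i)/h_i = 7/2, 1/3, -11:
  2·M_0 + 10·M_1 + 3·M_2 = 6(Δ_1 - Δ_0) = -19
  3·M_1 + 8·M_2 + 1·M_3 = 6(Δ_2 - Δ_1) = -68
Natural end conditions: M_0 = M_3 = 0.
Hence M_0 = 0, M_1 = 52/71, M_2 = -623/71, M_3 = 0.
On [1, 4], s(t) = 5 + 1699/426·(t - 1) + 26/71·(t - 1)² - 75/142·(t - 1)³.
With (t - 1) = 3/4: s(7/4) = 72471/9088.

7.9744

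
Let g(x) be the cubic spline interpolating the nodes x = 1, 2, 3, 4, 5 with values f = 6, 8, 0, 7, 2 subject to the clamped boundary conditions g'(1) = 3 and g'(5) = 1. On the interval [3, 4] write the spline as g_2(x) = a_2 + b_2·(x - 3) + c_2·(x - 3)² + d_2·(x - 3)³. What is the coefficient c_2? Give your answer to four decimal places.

19.2500

Write M_i for g''(x_i). With h_i = 1, 1, 1, 1 and divided differences Δ_i = 2, -8, 7, -5, the continuity of g' gives the tridiagonal system
  1·M_0 + 4·M_1 + 1·M_2 = 6(Δ_1 - Δ_0) = -60
  1·M_1 + 4·M_2 + 1·M_3 = 6(Δ_2 - Δ_1) = 90
  1·M_2 + 4·M_3 + 1·M_4 = 6(Δ_3 - Δ_2) = -72
Clamped end conditions give two more equations: 2h_0·M_0 + h_0·M_1 = 6(Δ_0 - g'(1)) = -6 and h_3·M_3 + 2h_3·M_4 = 6(g'(5) - Δ_3) = 36.
Solving the tridiagonal system: M_0 = 149/14, M_1 = -191/7, M_2 = 77/2, M_3 = -257/7, M_4 = 509/14.
On [3, 4], with g_2(x) = a_2 + b_2·(x - 3) + c_2·(x - 3)² + d_2·(x - 3)³: c_2 = M_2/2 = 77/4, d_2 = (M_3 - M_2)/(6h_2) = -351/28, b_2 = Δ_2 - h_2(2M_2 + M_3)/6 = 2/7.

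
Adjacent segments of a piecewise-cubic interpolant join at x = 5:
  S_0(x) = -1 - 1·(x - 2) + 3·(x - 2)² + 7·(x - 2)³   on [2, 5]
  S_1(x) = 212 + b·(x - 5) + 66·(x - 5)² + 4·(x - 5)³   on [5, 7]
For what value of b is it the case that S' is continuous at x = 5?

S_0'(x) = -1 + 6·(x - 2) + 21·(x - 2)², so S_0'(5) = 206. On the right, S_1'(5) = b, so b = 206.

206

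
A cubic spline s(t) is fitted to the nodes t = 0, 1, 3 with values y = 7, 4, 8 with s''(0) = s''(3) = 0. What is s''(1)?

Let σ_i = s''(x_i). Step sizes h_i = 1, 2; slopes of the chords Δ_i = (y_(i+1) - y_i)/h_i = -3, 2.
  1·σ_0 + 6·σ_1 + 2·σ_2 = 6(Δ_1 - Δ_0) = 30
Natural end conditions: σ_0 = σ_2 = 0.
Forward elimination and back-substitution give σ_0 = 0, σ_1 = 5, σ_2 = 0.

5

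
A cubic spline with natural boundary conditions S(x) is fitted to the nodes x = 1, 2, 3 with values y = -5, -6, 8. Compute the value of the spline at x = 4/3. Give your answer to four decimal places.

Write σ_i for S''(x_i). With h_i = 1, 1 and divided differences Δ_i = -1, 14, the continuity of S' gives the tridiagonal system
  1·σ_0 + 4·σ_1 + 1·σ_2 = 6(Δ_1 - Δ_0) = 90
Natural end conditions: σ_0 = σ_2 = 0.
Solving: σ_0 = 0, σ_1 = 45/2, σ_2 = 0.
On [1, 2], S(x) = -5 - 19/4·(x - 1) + 0·(x - 1)² + 15/4·(x - 1)³.
With (x - 1) = 1/3: S(4/3) = -58/9.

-6.4444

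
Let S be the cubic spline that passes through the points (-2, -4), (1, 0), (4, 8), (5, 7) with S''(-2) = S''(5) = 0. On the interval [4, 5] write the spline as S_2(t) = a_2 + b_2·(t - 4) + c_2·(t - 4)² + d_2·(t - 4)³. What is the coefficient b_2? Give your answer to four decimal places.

0.1034

With m_i denoting the second derivative at x_i, h_i = 3, 3, 1, and Δ_i = (y_(i+1) − y_i)/h_i = 4/3, 8/3, -1:
  3·m_0 + 12·m_1 + 3·m_2 = 6(Δ_1 - Δ_0) = 8
  3·m_1 + 8·m_2 + 1·m_3 = 6(Δ_2 - Δ_1) = -22
Natural end conditions: m_0 = m_3 = 0.
Hence m_0 = 0, m_1 = 130/87, m_2 = -96/29, m_3 = 0.
On [4, 5], with S_2(t) = a_2 + b_2·(t - 4) + c_2·(t - 4)² + d_2·(t - 4)³: c_2 = m_2/2 = -48/29, d_2 = (m_3 - m_2)/(6h_2) = 16/29, b_2 = Δ_2 - h_2(2m_2 + m_3)/6 = 3/29.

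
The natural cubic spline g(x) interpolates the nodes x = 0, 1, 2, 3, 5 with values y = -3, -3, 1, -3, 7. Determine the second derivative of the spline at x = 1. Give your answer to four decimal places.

Put M_i = g'' at the i-th knot. Here h = (1, 1, 1, 2) and Δ = (0, 4, -4, 5), so the interior equations h_(i-1)·M_(i-1) + 2(h_(i-1)+h_i)·M_i + h_i·M_(i+1) = 6(Δ_i − Δ_(i-1)) read
  1·M_0 + 4·M_1 + 1·M_2 = 6(Δ_1 - Δ_0) = 24
  1·M_1 + 4·M_2 + 1·M_3 = 6(Δ_2 - Δ_1) = -48
  1·M_2 + 6·M_3 + 2·M_4 = 6(Δ_3 - Δ_2) = 54
Natural end conditions: M_0 = M_4 = 0.
Forward elimination and back-substitution give M_0 = 0, M_1 = 447/43, M_2 = -756/43, M_3 = 513/43, M_4 = 0.

10.3953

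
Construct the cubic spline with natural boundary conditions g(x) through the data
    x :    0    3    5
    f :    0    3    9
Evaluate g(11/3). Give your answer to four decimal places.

With σ_i denoting the second derivative at x_i, h_i = 3, 2, and Δ_i = (y_(i+1) − y_i)/h_i = 1, 3:
  3·σ_0 + 10·σ_1 + 2·σ_2 = 6(Δ_1 - Δ_0) = 12
Natural end conditions: σ_0 = σ_2 = 0.
Forward elimination and back-substitution give σ_0 = 0, σ_1 = 6/5, σ_2 = 0.
On [3, 5], g(x) = 3 + 11/5·(x - 3) + 3/5·(x - 3)² - 1/10·(x - 3)³.
With (x - 3) = 2/3: g(11/3) = 127/27.

4.7037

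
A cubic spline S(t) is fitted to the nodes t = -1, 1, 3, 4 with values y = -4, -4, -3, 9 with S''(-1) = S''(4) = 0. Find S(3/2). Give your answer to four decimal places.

Write M_i for S''(x_i). With h_i = 2, 2, 1 and divided differences Δ_i = 0, 1/2, 12, the continuity of S' gives the tridiagonal system
  2·M_0 + 8·M_1 + 2·M_2 = 6(Δ_1 - Δ_0) = 3
  2·M_1 + 6·M_2 + 1·M_3 = 6(Δ_2 - Δ_1) = 69
Natural end conditions: M_0 = M_3 = 0.
Forward elimination and back-substitution give M_0 = 0, M_1 = -30/11, M_2 = 273/22, M_3 = 0.
On [1, 3], S(t) = -4 - 20/11·(t - 1) - 15/11·(t - 1)² + 111/88·(t - 1)³.
With (t - 1) = 1/2: S(3/2) = -3585/704.

-5.0923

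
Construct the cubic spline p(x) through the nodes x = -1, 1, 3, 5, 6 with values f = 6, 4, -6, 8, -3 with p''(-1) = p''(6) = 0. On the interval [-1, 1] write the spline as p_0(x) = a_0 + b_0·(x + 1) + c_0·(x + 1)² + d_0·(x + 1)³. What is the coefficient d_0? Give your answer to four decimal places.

-0.5976

Write M_i for p''(x_i). With h_i = 2, 2, 2, 1 and divided differences Δ_i = -1, -5, 7, -11, the continuity of p' gives the tridiagonal system
  2·M_0 + 8·M_1 + 2·M_2 = 6(Δ_1 - Δ_0) = -24
  2·M_1 + 8·M_2 + 2·M_3 = 6(Δ_2 - Δ_1) = 72
  2·M_2 + 6·M_3 + 1·M_4 = 6(Δ_3 - Δ_2) = -108
Natural end conditions: M_0 = M_4 = 0.
Hence M_0 = 0, M_1 = -294/41, M_2 = 684/41, M_3 = -966/41, M_4 = 0.
On [-1, 1], with p_0(x) = a_0 + b_0·(x + 1) + c_0·(x + 1)² + d_0·(x + 1)³: c_0 = M_0/2 = 0, d_0 = (M_1 - M_0)/(6h_0) = -49/82, b_0 = Δ_0 - h_0(2M_0 + M_1)/6 = 57/41.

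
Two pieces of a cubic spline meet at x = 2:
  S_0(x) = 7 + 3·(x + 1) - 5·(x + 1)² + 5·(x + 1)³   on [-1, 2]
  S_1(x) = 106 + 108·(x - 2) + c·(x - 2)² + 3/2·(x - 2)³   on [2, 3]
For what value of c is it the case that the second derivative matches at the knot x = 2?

40

S_0''(x) = -10 + 30·(x + 1), so S_0''(2) = 80. On the right, S_1''(2) = 2c, so c = 40.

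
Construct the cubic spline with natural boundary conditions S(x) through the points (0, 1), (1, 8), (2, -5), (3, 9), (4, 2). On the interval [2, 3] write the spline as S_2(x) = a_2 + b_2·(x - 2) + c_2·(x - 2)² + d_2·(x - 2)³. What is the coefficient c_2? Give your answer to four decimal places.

31.9286

With m_i denoting the second derivative at x_i, h_i = 1, 1, 1, 1, and Δ_i = (y_(i+1) − y_i)/h_i = 7, -13, 14, -7:
  1·m_0 + 4·m_1 + 1·m_2 = 6(Δ_1 - Δ_0) = -120
  1·m_1 + 4·m_2 + 1·m_3 = 6(Δ_2 - Δ_1) = 162
  1·m_2 + 4·m_3 + 1·m_4 = 6(Δ_3 - Δ_2) = -126
Natural end conditions: m_0 = m_4 = 0.
Forward elimination and back-substitution give m_0 = 0, m_1 = -1287/28, m_2 = 447/7, m_3 = -1329/28, m_4 = 0.
On [2, 3], with S_2(x) = a_2 + b_2·(x - 2) + c_2·(x - 2)² + d_2·(x - 2)³: c_2 = m_2/2 = 447/14, d_2 = (m_3 - m_2)/(6h_2) = -1039/56, b_2 = Δ_2 - h_2(2m_2 + m_3)/6 = 5/8.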